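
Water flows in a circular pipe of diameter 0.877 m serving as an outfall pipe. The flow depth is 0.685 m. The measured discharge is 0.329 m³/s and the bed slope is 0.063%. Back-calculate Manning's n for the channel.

n = 0.016

For a circular section of diameter D = 0.877 m at depth y = 0.685 m, the central angle is θ = 2 arccos(1 − 2y/D) = 4.336 rad. Then A = (D²/8)(θ − sin θ) = 0.5062 m² and P = Dθ/2 = 1.901 m.
Hydraulic radius R = A/P = 0.5062/1.901 = 0.2663 m.
Rearranging Manning's equation: n = (1/Q) A R^(2/3) S^(1/2) = (1/0.329) × 0.5062 × 0.2663^(2/3) × √0.00063 = 0.016.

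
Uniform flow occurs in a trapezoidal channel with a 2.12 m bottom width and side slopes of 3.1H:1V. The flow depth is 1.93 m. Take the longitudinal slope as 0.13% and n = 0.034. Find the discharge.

Q = 17.3 m³/s

With bottom width b = 2.12 m and side slope z = 3.1: A = (b + zy)y = (2.12 + 3.1×1.93)×1.93 = 15.64 m²; P = b + 2y√(1+z²) = 2.12 + 2×1.93×3.257 = 14.69 m.
Hydraulic radius R = A/P = 15.64/14.69 = 1.064 m.
Manning's equation: Q = (1/n) A R^(2/3) S^(1/2) = (1/0.034) × 15.64 × 1.064^(2/3) × 0.0013^(1/2) = 17.3 m³/s.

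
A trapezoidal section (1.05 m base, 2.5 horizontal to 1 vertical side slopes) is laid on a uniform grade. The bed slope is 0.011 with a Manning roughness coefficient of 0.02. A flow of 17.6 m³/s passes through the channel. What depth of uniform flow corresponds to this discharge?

Manning's equation rearranged: A R^(2/3) = nQ / (1·√S) = 0.02 × 17.6 / (√0.011) = 3.356.
Trying y = 0.795 m: A R^(2/3) = 1.424 — too small.
Trying y = 1.28 m: A R^(2/3) = 4.227 — too large.
Trying y = 1.16 m: A R^(2/3) = 3.36 — matches.

y_n = 1.16 m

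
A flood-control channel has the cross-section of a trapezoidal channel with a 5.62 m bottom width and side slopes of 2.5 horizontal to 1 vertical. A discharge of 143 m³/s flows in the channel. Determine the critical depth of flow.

y_c = 2.75 m

At critical depth, Q² T / (g A³) = 1, i.e. A³/T = Q²/g = 143²/9.81 = 2085.
At y = 2.26 m: A³/T = 976.6 — low.
At y = 3.39 m: A³/T = 4834 — high.
At y = 2.75 m: A³/T = 2094 — close enough.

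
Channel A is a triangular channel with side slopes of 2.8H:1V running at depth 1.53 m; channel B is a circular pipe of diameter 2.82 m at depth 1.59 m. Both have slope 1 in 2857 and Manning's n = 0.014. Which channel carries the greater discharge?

Channel A: For a triangular section with side slope z = 2.8: A = zy² = 2.8×1.53² = 6.555 m²; P = 2y√(1+z²) = 2×1.53×2.973 = 9.098 m. Hydraulic radius R = A/P = 6.555/9.098 = 0.7204 m. Q_A = (1/0.014)·6.555·0.7204^(2/3)·√0.00035 = 7.039 m³/s.
Channel B: For a circular section of diameter D = 2.82 m at depth y = 1.59 m, the central angle is θ = 2 arccos(1 − 2y/D) = 3.398 rad. Then A = (D²/8)(θ − sin θ) = 3.629 m² and P = Dθ/2 = 4.791 m. Hydraulic radius R = A/P = 3.629/4.791 = 0.7575 m. Q_B = (1/0.014)·3.629·0.7575^(2/3)·√0.00035 = 4.03 m³/s.
Q_A = 7.039 m³/s vs Q_B = 4.03 m³/s, so channel A carries more.

channel A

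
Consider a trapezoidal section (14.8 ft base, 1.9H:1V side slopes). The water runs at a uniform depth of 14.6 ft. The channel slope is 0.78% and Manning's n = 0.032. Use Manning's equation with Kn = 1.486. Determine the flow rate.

Q = 10200 ft³/s

With bottom width b = 14.8 ft and side slope z = 1.9: A = (b + zy)y = (14.8 + 1.9×14.6)×14.6 = 621.1 ft²; P = b + 2y√(1+z²) = 14.8 + 2×14.6×2.147 = 77.5 ft.
Hydraulic radius R = A/P = 621.1/77.5 = 8.014 ft.
Manning's equation: Q = (1.486/n) A R^(2/3) S^(1/2) = (1.486/0.032) × 621.1 × 8.014^(2/3) × 0.0078^(1/2) = 10200 ft³/s.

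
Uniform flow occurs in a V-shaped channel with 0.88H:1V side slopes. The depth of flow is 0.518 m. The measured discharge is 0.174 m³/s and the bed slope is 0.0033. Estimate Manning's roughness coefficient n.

n = 0.024

For a triangular section with side slope z = 0.88: A = zy² = 0.88×0.518² = 0.2361 m²; P = 2y√(1+z²) = 2×0.518×1.332 = 1.38 m.
Hydraulic radius R = A/P = 0.2361/1.38 = 0.1711 m.
Rearranging Manning's equation: n = (1/Q) A R^(2/3) S^(1/2) = (1/0.174) × 0.2361 × 0.1711^(2/3) × √0.0033 = 0.024.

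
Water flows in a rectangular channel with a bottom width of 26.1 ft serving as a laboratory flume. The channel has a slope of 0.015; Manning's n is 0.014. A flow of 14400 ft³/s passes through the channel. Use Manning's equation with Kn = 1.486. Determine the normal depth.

Manning's equation rearranged: A R^(2/3) = nQ / (1.486·√S) = 0.014 × 14400 / (1.486 × √0.015) = 1108.
At y = 13.5 ft: A R^(2/3) = 1244 — high.
At y = 8.61 ft: A R^(2/3) = 673.4 — low.
At y = 12.4 ft: A R^(2/3) = 1111 — matches.

y_n = 12.4 ft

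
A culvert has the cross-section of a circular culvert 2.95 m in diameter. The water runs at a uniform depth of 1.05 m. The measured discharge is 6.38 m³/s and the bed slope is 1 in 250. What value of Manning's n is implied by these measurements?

n = 0.015

For a circular section of diameter D = 2.95 m at depth y = 1.05 m, the central angle is θ = 2 arccos(1 − 2y/D) = 2.557 rad. Then A = (D²/8)(θ − sin θ) = 2.181 m² and P = Dθ/2 = 3.772 m.
Hydraulic radius R = A/P = 2.181/3.772 = 0.5783 m.
Rearranging Manning's equation: n = (1/Q) A R^(2/3) S^(1/2) = (1/6.38) × 2.181 × 0.5783^(2/3) × √0.004 = 0.015.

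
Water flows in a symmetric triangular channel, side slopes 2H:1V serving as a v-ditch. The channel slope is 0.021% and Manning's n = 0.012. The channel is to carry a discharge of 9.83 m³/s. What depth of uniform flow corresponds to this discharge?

Manning's equation rearranged: A R^(2/3) = nQ / (1·√S) = 0.012 × 9.83 / (√0.00021) = 8.14.
At y = 1.48 m: A R^(2/3) = 3.327 — short.
At y = 2.56 m: A R^(2/3) = 14.34 — over.
At y = 2.07 m: A R^(2/3) = 8.14 — matches.

y_n = 2.07 m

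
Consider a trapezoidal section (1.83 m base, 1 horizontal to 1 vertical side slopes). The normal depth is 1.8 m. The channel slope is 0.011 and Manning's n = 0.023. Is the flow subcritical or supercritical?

With bottom width b = 1.83 m and side slope z = 1: A = (b + zy)y = (1.83 + 1×1.8)×1.8 = 6.534 m²; P = b + 2y√(1+z²) = 1.83 + 2×1.8×1.414 = 6.921 m.
Hydraulic radius R = A/P = 6.534/6.921 = 0.9441 m.
V = (1/n) R^(2/3) √S = (1/0.023) × 0.9441^(2/3) × √0.011 = 4.388 m/s. Hydraulic depth D_h = A/T = 6.534/5.43 = 1.203 m.
Froude number Fr = V/√(g·D_h) = 4.388/√(9.81×1.203) = 1.28, which is greater than 1, so the flow is supercritical.

supercritical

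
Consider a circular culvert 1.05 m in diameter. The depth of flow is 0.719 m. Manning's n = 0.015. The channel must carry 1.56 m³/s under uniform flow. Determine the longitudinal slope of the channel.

S = 0.00657

For a circular section of diameter D = 1.05 m at depth y = 0.719 m, the central angle is θ = 2 arccos(1 − 2y/D) = 3.899 rad. Then A = (D²/8)(θ − sin θ) = 0.6319 m² and P = Dθ/2 = 2.047 m.
Hydraulic radius R = A/P = 0.6319/2.047 = 0.3087 m.
From Manning's equation, S = [nQ / (1 A R^(2/3))]² = [0.015 × 1.56 / (1 × 0.6319 × 0.3087^(2/3))]² = 0.00657.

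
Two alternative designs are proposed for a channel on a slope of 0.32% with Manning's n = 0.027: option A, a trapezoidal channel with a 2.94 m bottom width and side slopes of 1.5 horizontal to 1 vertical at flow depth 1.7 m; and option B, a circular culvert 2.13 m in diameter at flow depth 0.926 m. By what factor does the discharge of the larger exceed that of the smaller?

Channel A: With bottom width b = 2.94 m and side slope z = 1.5: A = (b + zy)y = (2.94 + 1.5×1.7)×1.7 = 9.333 m²; P = b + 2y√(1+z²) = 2.94 + 2×1.7×1.803 = 9.069 m. Hydraulic radius R = A/P = 9.333/9.069 = 1.029 m. Q_A = (1/0.027)·9.333·1.029^(2/3)·√0.0032 = 19.93 m³/s.
Channel B: For a circular section of diameter D = 2.13 m at depth y = 0.926 m, the central angle is θ = 2 arccos(1 − 2y/D) = 2.88 rad. Then A = (D²/8)(θ − sin θ) = 1.486 m² and P = Dθ/2 = 3.067 m. Hydraulic radius R = A/P = 1.486/3.067 = 0.4846 m. Q_B = (1/0.027)·1.486·0.4846^(2/3)·√0.0032 = 1.921 m³/s.
The larger discharge is 19.93 m³/s and the smaller is 1.921 m³/s; the ratio is 10.4.

10.4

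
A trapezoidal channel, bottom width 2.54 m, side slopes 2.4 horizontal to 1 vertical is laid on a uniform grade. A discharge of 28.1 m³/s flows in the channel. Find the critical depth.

y_c = 1.5 m

At critical depth, Q² T / (g A³) = 1, i.e. A³/T = Q²/g = 28.1²/9.81 = 80.49.
At y = 1.33 m: A³/T = 49.65 — low.
At y = 1.72 m: A³/T = 139.7 — high.
At y = 1.5 m: A³/T = 80.21 — close enough.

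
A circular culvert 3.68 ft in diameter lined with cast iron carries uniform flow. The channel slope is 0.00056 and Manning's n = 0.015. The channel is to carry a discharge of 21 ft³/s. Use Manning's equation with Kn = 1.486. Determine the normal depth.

y_n = 2.7 ft

Manning's equation rearranged: A R^(2/3) = nQ / (1.486·√S) = 0.015 × 21 / (1.486 × √0.00056) = 8.958.
At y = 3.18 ft: A R^(2/3) = 10.49 — high.
At y = 2.7 ft: A R^(2/3) = 8.938 — matches.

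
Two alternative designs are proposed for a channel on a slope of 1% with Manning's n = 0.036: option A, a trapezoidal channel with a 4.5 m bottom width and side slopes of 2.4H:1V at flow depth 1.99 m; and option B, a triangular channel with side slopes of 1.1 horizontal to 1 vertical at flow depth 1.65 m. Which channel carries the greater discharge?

channel A

Channel A: With bottom width b = 4.5 m and side slope z = 2.4: A = (b + zy)y = (4.5 + 2.4×1.99)×1.99 = 18.46 m²; P = b + 2y√(1+z²) = 4.5 + 2×1.99×2.6 = 14.85 m. Hydraulic radius R = A/P = 18.46/14.85 = 1.243 m. Q_A = (1/0.036)·18.46·1.243^(2/3)·√0.01 = 59.28 m³/s.
Channel B: For a triangular section with side slope z = 1.1: A = zy² = 1.1×1.65² = 2.995 m²; P = 2y√(1+z²) = 2×1.65×1.487 = 4.906 m. Hydraulic radius R = A/P = 2.995/4.906 = 0.6105 m. Q_B = (1/0.036)·2.995·0.6105^(2/3)·√0.01 = 5.986 m³/s.
Q_A = 59.28 m³/s vs Q_B = 5.986 m³/s, so channel A carries more.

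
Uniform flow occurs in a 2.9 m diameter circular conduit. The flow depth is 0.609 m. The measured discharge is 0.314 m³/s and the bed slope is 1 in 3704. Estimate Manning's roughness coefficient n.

For a circular section of diameter D = 2.9 m at depth y = 0.609 m, the central angle is θ = 2 arccos(1 − 2y/D) = 1.904 rad. Then A = (D²/8)(θ − sin θ) = 1.008 m² and P = Dθ/2 = 2.761 m.
Hydraulic radius R = A/P = 1.008/2.761 = 0.3652 m.
Rearranging Manning's equation: n = (1/Q) A R^(2/3) S^(1/2) = (1/0.314) × 1.008 × 0.3652^(2/3) × √0.00027 = 0.027.

n = 0.027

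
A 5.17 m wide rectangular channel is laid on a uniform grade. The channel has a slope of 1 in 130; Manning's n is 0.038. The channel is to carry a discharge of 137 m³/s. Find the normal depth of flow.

Manning's equation rearranged: A R^(2/3) = nQ / (1·√S) = 0.038 × 137 / (√0.007692) = 59.36.
Try y = 6.03 m: A R^(2/3) = 46.29 — short.
Try y = 9.23 m: A R^(2/3) = 76.24 — over.
Try y = 7.44 m: A R^(2/3) = 59.39 — close enough.

y_n = 7.44 m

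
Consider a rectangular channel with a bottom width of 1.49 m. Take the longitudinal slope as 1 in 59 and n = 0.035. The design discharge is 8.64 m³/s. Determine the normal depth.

y_n = 2.29 m

Manning's equation rearranged: A R^(2/3) = nQ / (1·√S) = 0.035 × 8.64 / (√0.01695) = 2.323.
Trying y = 2.74 m: A R^(2/3) = 2.858 — too large.
Trying y = 1.69 m: A R^(2/3) = 1.622 — too small.
Trying y = 2.29 m: A R^(2/3) = 2.324 — close enough.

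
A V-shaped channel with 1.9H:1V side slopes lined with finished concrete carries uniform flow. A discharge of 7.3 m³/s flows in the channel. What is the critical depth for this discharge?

At critical depth, Q² T / (g A³) = 1, i.e. A³/T = Q²/g = 7.3²/9.81 = 5.432.
Trying y = 1.11 m: A³/T = 3.042 — too small.
Trying y = 1.41 m: A³/T = 10.06 — too large.
Trying y = 1.25 m: A³/T = 5.508 — matches.

y_c = 1.25 m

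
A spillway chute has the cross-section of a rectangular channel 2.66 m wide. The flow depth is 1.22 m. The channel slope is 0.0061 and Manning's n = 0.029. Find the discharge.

Q = 6.47 m³/s

Flow area A = b·y = 2.66 × 1.22 = 3.245 m². Wetted perimeter P = b + 2y = 2.66 + 2×1.22 = 5.1 m.
Hydraulic radius R = A/P = 3.245/5.1 = 0.6363 m.
Manning's equation: Q = (1/n) A R^(2/3) S^(1/2) = (1/0.029) × 3.245 × 0.6363^(2/3) × 0.0061^(1/2) = 6.47 m³/s.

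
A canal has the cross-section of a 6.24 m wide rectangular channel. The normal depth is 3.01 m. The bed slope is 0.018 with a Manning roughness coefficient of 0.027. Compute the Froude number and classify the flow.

Flow area A = b·y = 6.24 × 3.01 = 18.78 m². Wetted perimeter P = b + 2y = 6.24 + 2×3.01 = 12.26 m.
Hydraulic radius R = A/P = 18.78/12.26 = 1.532 m.
V = (1/n) R^(2/3) √S = (1/0.027) × 1.532^(2/3) × √0.018 = 6.604 m/s. Hydraulic depth D_h = A/T = 18.78/6.24 = 3.01 m.
Froude number Fr = V/√(g·D_h) = 6.604/√(9.81×3.01) = 1.22, which is greater than 1, so the flow is supercritical.

supercritical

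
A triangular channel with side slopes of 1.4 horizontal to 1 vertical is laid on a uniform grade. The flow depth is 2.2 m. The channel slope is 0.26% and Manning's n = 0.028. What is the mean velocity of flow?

V = 1.69 m/s

For a triangular section with side slope z = 1.4: A = zy² = 1.4×2.2² = 6.776 m²; P = 2y√(1+z²) = 2×2.2×1.72 = 7.57 m.
Hydraulic radius R = A/P = 6.776/7.57 = 0.8951 m.
From Manning's equation, V = (1/n) R^(2/3) S^(1/2) = (1/0.028) × 0.8951^(2/3) × 0.0026^(1/2) = 1.69 m/s.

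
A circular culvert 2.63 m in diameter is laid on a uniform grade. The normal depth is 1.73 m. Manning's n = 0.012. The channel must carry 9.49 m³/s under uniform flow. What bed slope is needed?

For a circular section of diameter D = 2.63 m at depth y = 1.73 m, the central angle is θ = 2 arccos(1 − 2y/D) = 3.784 rad. Then A = (D²/8)(θ − sin θ) = 3.789 m² and P = Dθ/2 = 4.976 m.
Hydraulic radius R = A/P = 3.789/4.976 = 0.7616 m.
From Manning's equation, S = [nQ / (1 A R^(2/3))]² = [0.012 × 9.49 / (1 × 3.789 × 0.7616^(2/3))]² = 0.0013.

S = 0.0013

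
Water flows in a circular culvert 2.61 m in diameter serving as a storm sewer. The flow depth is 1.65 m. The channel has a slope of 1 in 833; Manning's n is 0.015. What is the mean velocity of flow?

V = 1.89 m/s

For a circular section of diameter D = 2.61 m at depth y = 1.65 m, the central angle is θ = 2 arccos(1 − 2y/D) = 3.677 rad. Then A = (D²/8)(θ − sin θ) = 3.565 m² and P = Dθ/2 = 4.798 m.
Hydraulic radius R = A/P = 3.565/4.798 = 0.743 m.
From Manning's equation, V = (1/n) R^(2/3) S^(1/2) = (1/0.015) × 0.743^(2/3) × 0.0012^(1/2) = 1.89 m/s.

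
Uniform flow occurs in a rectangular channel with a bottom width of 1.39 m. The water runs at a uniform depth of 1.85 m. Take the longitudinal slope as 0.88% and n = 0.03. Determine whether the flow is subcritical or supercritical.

subcritical

Flow area A = b·y = 1.39 × 1.85 = 2.571 m². Wetted perimeter P = b + 2y = 1.39 + 2×1.85 = 5.09 m.
Hydraulic radius R = A/P = 2.571/5.09 = 0.5052 m.
V = (1/n) R^(2/3) √S = (1/0.03) × 0.5052^(2/3) × √0.0088 = 1.984 m/s. Hydraulic depth D_h = A/T = 2.571/1.39 = 1.85 m.
Froude number Fr = V/√(g·D_h) = 1.984/√(9.81×1.85) = 0.466, which is less than 1, so the flow is subcritical.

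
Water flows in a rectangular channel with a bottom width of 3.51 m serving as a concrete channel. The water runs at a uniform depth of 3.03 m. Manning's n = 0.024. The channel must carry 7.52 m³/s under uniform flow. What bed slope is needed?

S = 0.00025

Flow area A = b·y = 3.51 × 3.03 = 10.64 m². Wetted perimeter P = b + 2y = 3.51 + 2×3.03 = 9.57 m.
Hydraulic radius R = A/P = 10.64/9.57 = 1.111 m.
From Manning's equation, S = [nQ / (1 A R^(2/3))]² = [0.024 × 7.52 / (1 × 10.64 × 1.111^(2/3))]² = 0.00025.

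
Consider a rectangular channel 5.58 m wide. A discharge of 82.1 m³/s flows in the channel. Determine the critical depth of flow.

For a rectangular channel, critical depth y_c = (q²/g)^(1/3) where q = Q/b = 82.1/5.58 = 14.71 m²/s.
So y_c = (14.71²/9.81)^(1/3) = 2.8 m.

y_c = 2.8 m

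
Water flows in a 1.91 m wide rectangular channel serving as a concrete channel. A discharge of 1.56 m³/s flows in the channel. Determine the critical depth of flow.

y_c = 0.408 m

For a rectangular channel, critical depth y_c = (q²/g)^(1/3) where q = Q/b = 1.56/1.91 = 0.8168 m²/s.
So y_c = (0.8168²/9.81)^(1/3) = 0.408 m.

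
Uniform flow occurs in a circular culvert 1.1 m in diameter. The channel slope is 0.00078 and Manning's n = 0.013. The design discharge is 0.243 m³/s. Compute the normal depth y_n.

y_n = 0.399 m

Manning's equation rearranged: A R^(2/3) = nQ / (1·√S) = 0.013 × 0.243 / (√0.00078) = 0.1131.
Trying y = 0.5 m: A R^(2/3) = 0.1704 — too large.
Trying y = 0.399 m: A R^(2/3) = 0.113 — ≈ 0.1131.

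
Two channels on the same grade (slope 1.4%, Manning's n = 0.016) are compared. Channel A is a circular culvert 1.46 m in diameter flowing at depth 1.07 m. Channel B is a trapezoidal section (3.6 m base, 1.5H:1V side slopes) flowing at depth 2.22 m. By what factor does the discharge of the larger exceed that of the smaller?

24.5

Channel A: For a circular section of diameter D = 1.46 m at depth y = 1.07 m, the central angle is θ = 2 arccos(1 − 2y/D) = 4.111 rad. Then A = (D²/8)(θ − sin θ) = 1.315 m² and P = Dθ/2 = 3.001 m. Hydraulic radius R = A/P = 1.315/3.001 = 0.4382 m. Q_A = (1/0.016)·1.315·0.4382^(2/3)·√0.014 = 5.61 m³/s.
Channel B: With bottom width b = 3.6 m and side slope z = 1.5: A = (b + zy)y = (3.6 + 1.5×2.22)×2.22 = 15.38 m²; P = b + 2y√(1+z²) = 3.6 + 2×2.22×1.803 = 11.6 m. Hydraulic radius R = A/P = 15.38/11.6 = 1.326 m. Q_B = (1/0.016)·15.38·1.326^(2/3)·√0.014 = 137.3 m³/s.
The larger discharge is 137.3 m³/s and the smaller is 5.61 m³/s; the ratio is 24.5.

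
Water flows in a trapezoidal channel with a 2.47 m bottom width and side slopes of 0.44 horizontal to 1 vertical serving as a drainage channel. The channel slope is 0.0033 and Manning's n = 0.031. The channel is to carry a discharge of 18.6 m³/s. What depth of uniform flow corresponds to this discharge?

Manning's equation rearranged: A R^(2/3) = nQ / (1·√S) = 0.031 × 18.6 / (√0.0033) = 10.04.
At y = 2.88 m: A R^(2/3) = 12.34 — high.
At y = 1.75 m: A R^(2/3) = 5.289 — low.
At y = 2.56 m: A R^(2/3) = 10.06 — matches.

y_n = 2.56 m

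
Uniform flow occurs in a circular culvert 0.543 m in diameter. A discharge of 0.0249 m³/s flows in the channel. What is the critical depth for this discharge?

At critical depth, Q² T / (g A³) = 1, i.e. A³/T = Q²/g = 0.0249²/9.81 = 0.00006320.
At y = 0.129 m: A³/T = 0.0001617 — over.
At y = 0.0762 m: A³/T = 0.00002050 — short.
At y = 0.101 m: A³/T = 0.00006208 — matches.

y_c = 0.101 m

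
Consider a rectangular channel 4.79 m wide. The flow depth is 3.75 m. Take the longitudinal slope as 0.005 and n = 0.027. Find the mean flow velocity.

V = 3.37 m/s

Flow area A = b·y = 4.79 × 3.75 = 17.96 m². Wetted perimeter P = b + 2y = 4.79 + 2×3.75 = 12.29 m.
Hydraulic radius R = A/P = 17.96/12.29 = 1.462 m.
From Manning's equation, V = (1/n) R^(2/3) S^(1/2) = (1/0.027) × 1.462^(2/3) × 0.005^(1/2) = 3.37 m/s.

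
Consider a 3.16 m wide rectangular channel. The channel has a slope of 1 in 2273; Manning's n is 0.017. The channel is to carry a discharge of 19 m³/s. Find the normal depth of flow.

y_n = 4.41 m

Manning's equation rearranged: A R^(2/3) = nQ / (1·√S) = 0.017 × 19 / (√0.0004399) = 15.4.
Try y = 5.2 m: A R^(2/3) = 18.68 — high.
Try y = 4.41 m: A R^(2/3) = 15.41 — ≈ 15.4.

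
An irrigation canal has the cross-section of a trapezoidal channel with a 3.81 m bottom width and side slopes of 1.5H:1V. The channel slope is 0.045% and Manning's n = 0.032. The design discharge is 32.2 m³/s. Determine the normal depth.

y_n = 3.48 m

Manning's equation rearranged: A R^(2/3) = nQ / (1·√S) = 0.032 × 32.2 / (√0.00045) = 48.57.
Try y = 2.38 m: A R^(2/3) = 22.16 — short.
Try y = 4.3 m: A R^(2/3) = 76.52 — over.
Try y = 3.48 m: A R^(2/3) = 48.56 — close enough.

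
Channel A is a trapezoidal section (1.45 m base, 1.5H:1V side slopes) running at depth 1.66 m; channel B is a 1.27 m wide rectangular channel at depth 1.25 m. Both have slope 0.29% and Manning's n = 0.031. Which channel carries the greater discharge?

Channel A: With bottom width b = 1.45 m and side slope z = 1.5: A = (b + zy)y = (1.45 + 1.5×1.66)×1.66 = 6.54 m²; P = b + 2y√(1+z²) = 1.45 + 2×1.66×1.803 = 7.435 m. Hydraulic radius R = A/P = 6.54/7.435 = 0.8797 m. Q_A = (1/0.031)·6.54·0.8797^(2/3)·√0.0029 = 10.43 m³/s.
Channel B: Flow area A = b·y = 1.27 × 1.25 = 1.587 m². Wetted perimeter P = b + 2y = 1.27 + 2×1.25 = 3.77 m. Hydraulic radius R = A/P = 1.587/3.77 = 0.4211 m. Q_B = (1/0.031)·1.587·0.4211^(2/3)·√0.0029 = 1.549 m³/s.
Q_A = 10.43 m³/s vs Q_B = 1.549 m³/s, so channel A carries more.

channel A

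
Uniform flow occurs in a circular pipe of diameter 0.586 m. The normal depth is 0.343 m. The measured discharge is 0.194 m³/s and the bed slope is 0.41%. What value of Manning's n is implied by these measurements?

For a circular section of diameter D = 0.586 m at depth y = 0.343 m, the central angle is θ = 2 arccos(1 − 2y/D) = 3.485 rad. Then A = (D²/8)(θ − sin θ) = 0.164 m² and P = Dθ/2 = 1.021 m.
Hydraulic radius R = A/P = 0.164/1.021 = 0.1606 m.
Rearranging Manning's equation: n = (1/Q) A R^(2/3) S^(1/2) = (1/0.194) × 0.164 × 0.1606^(2/3) × √0.0041 = 0.016.

n = 0.016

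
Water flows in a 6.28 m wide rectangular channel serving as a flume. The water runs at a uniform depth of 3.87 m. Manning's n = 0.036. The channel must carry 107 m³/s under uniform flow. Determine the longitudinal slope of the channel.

S = 0.0121

Flow area A = b·y = 6.28 × 3.87 = 24.3 m². Wetted perimeter P = b + 2y = 6.28 + 2×3.87 = 14.02 m.
Hydraulic radius R = A/P = 24.3/14.02 = 1.733 m.
From Manning's equation, S = [nQ / (1 A R^(2/3))]² = [0.036 × 107 / (1 × 24.3 × 1.733^(2/3))]² = 0.0121.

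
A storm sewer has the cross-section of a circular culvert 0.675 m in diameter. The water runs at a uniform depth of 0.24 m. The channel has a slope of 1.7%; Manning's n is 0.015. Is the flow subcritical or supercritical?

supercritical

For a circular section of diameter D = 0.675 m at depth y = 0.24 m, the central angle is θ = 2 arccos(1 − 2y/D) = 2.555 rad. Then A = (D²/8)(θ − sin θ) = 0.114 m² and P = Dθ/2 = 0.8625 m.
Hydraulic radius R = A/P = 0.114/0.8625 = 0.1322 m.
V = (1/n) R^(2/3) √S = (1/0.015) × 0.1322^(2/3) × √0.017 = 2.256 m/s. Hydraulic depth D_h = A/T = 0.114/0.6462 = 0.1765 m.
Froude number Fr = V/√(g·D_h) = 2.256/√(9.81×0.1765) = 1.71, which is greater than 1, so the flow is supercritical.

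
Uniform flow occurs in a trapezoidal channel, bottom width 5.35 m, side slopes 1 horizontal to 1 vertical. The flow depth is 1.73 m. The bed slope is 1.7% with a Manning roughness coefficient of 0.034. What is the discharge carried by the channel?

With bottom width b = 5.35 m and side slope z = 1: A = (b + zy)y = (5.35 + 1×1.73)×1.73 = 12.25 m²; P = b + 2y√(1+z²) = 5.35 + 2×1.73×1.414 = 10.24 m.
Hydraulic radius R = A/P = 12.25/10.24 = 1.196 m.
Manning's equation: Q = (1/n) A R^(2/3) S^(1/2) = (1/0.034) × 12.25 × 1.196^(2/3) × 0.017^(1/2) = 52.9 m³/s.

Q = 52.9 m³/s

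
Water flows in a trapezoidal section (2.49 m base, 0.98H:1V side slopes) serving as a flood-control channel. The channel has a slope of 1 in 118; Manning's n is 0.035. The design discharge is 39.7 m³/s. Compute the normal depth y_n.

y_n = 2.53 m

Manning's equation rearranged: A R^(2/3) = nQ / (1·√S) = 0.035 × 39.7 / (√0.008475) = 15.09.
Trying y = 2.9 m: A R^(2/3) = 19.88 — high.
Trying y = 1.91 m: A R^(2/3) = 8.676 — low.
Trying y = 2.53 m: A R^(2/3) = 15.08 — close enough.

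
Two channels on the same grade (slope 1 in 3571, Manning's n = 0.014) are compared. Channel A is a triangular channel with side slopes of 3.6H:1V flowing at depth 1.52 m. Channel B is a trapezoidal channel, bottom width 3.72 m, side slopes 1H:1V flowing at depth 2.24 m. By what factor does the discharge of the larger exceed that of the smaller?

Channel A: For a triangular section with side slope z = 3.6: A = zy² = 3.6×1.52² = 8.317 m²; P = 2y√(1+z²) = 2×1.52×3.736 = 11.36 m. Hydraulic radius R = A/P = 8.317/11.36 = 0.7323 m. Q_A = (1/0.014)·8.317·0.7323^(2/3)·√0.00028 = 8.077 m³/s.
Channel B: With bottom width b = 3.72 m and side slope z = 1: A = (b + zy)y = (3.72 + 1×2.24)×2.24 = 13.35 m²; P = b + 2y√(1+z²) = 3.72 + 2×2.24×1.414 = 10.06 m. Hydraulic radius R = A/P = 13.35/10.06 = 1.328 m. Q_B = (1/0.014)·13.35·1.328^(2/3)·√0.00028 = 19.28 m³/s.
The larger discharge is 19.28 m³/s and the smaller is 8.077 m³/s; the ratio is 2.39.

2.39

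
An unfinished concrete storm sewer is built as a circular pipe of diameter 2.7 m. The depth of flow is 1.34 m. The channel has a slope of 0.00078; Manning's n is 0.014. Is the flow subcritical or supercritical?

For a circular section of diameter D = 2.7 m at depth y = 1.34 m, the central angle is θ = 2 arccos(1 − 2y/D) = 3.127 rad. Then A = (D²/8)(θ − sin θ) = 2.836 m² and P = Dθ/2 = 4.221 m.
Hydraulic radius R = A/P = 2.836/4.221 = 0.6718 m.
V = (1/n) R^(2/3) √S = (1/0.014) × 0.6718^(2/3) × √0.00078 = 1.53 m/s. Hydraulic depth D_h = A/T = 2.836/2.7 = 1.05 m.
Froude number Fr = V/√(g·D_h) = 1.53/√(9.81×1.05) = 0.477, which is less than 1, so the flow is subcritical.

subcritical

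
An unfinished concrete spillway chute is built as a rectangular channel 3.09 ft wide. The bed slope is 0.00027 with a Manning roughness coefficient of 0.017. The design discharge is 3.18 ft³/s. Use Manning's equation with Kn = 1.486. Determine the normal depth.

Manning's equation rearranged: A R^(2/3) = nQ / (1.486·√S) = 0.017 × 3.18 / (1.486 × √0.00027) = 2.214.
Try y = 1.11 ft: A R^(2/3) = 2.563 — over.
Try y = 0.854 ft: A R^(2/3) = 1.771 — short.
Try y = 1 ft: A R^(2/3) = 2.215 — ≈ 2.214.

y_n = 1 ft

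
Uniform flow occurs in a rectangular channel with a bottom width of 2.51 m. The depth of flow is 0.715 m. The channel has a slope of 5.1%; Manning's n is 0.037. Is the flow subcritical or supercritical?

supercritical

Flow area A = b·y = 2.51 × 0.715 = 1.795 m². Wetted perimeter P = b + 2y = 2.51 + 2×0.715 = 3.94 m.
Hydraulic radius R = A/P = 1.795/3.94 = 0.4555 m.
V = (1/n) R^(2/3) √S = (1/0.037) × 0.4555^(2/3) × √0.051 = 3.613 m/s. Hydraulic depth D_h = A/T = 1.795/2.51 = 0.715 m.
Froude number Fr = V/√(g·D_h) = 3.613/√(9.81×0.715) = 1.36, which is greater than 1, so the flow is supercritical.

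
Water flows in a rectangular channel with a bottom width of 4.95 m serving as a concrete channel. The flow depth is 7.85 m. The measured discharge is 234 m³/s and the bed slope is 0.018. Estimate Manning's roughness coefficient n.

n = 0.034

Flow area A = b·y = 4.95 × 7.85 = 38.86 m². Wetted perimeter P = b + 2y = 4.95 + 2×7.85 = 20.65 m.
Hydraulic radius R = A/P = 38.86/20.65 = 1.882 m.
Rearranging Manning's equation: n = (1/Q) A R^(2/3) S^(1/2) = (1/234) × 38.86 × 1.882^(2/3) × √0.018 = 0.034.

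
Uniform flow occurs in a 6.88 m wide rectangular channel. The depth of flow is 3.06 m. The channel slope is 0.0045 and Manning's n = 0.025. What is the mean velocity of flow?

V = 3.7 m/s

Flow area A = b·y = 6.88 × 3.06 = 21.05 m². Wetted perimeter P = b + 2y = 6.88 + 2×3.06 = 13 m.
Hydraulic radius R = A/P = 21.05/13 = 1.619 m.
From Manning's equation, V = (1/n) R^(2/3) S^(1/2) = (1/0.025) × 1.619^(2/3) × 0.0045^(1/2) = 3.7 m/s.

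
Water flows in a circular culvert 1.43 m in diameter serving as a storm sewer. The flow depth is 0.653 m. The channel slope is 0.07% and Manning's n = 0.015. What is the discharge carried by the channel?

For a circular section of diameter D = 1.43 m at depth y = 0.653 m, the central angle is θ = 2 arccos(1 − 2y/D) = 2.968 rad. Then A = (D²/8)(θ − sin θ) = 0.7145 m² and P = Dθ/2 = 2.122 m.
Hydraulic radius R = A/P = 0.7145/2.122 = 0.3367 m.
Manning's equation: Q = (1/n) A R^(2/3) S^(1/2) = (1/0.015) × 0.7145 × 0.3367^(2/3) × 0.0007^(1/2) = 0.61 m³/s.

Q = 0.61 m³/s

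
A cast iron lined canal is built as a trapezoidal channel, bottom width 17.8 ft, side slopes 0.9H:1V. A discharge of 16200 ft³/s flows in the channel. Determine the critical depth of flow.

y_c = 20.9 ft

At critical depth, Q² T / (g A³) = 1, i.e. A³/T = Q²/g = 16200²/32.2 = 8150000.
Trying y = 15 ft: A³/T = 2310000 — low.
Trying y = 23 ft: A³/T = 11730000 — high.
Trying y = 20.9 ft: A³/T = 8083000 — matches.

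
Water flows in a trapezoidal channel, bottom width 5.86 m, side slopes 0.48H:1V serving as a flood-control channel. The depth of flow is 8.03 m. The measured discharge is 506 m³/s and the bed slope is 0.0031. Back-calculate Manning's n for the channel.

n = 0.019

With bottom width b = 5.86 m and side slope z = 0.48: A = (b + zy)y = (5.86 + 0.48×8.03)×8.03 = 78.01 m²; P = b + 2y√(1+z²) = 5.86 + 2×8.03×1.109 = 23.67 m.
Hydraulic radius R = A/P = 78.01/23.67 = 3.295 m.
Rearranging Manning's equation: n = (1/Q) A R^(2/3) S^(1/2) = (1/506) × 78.01 × 3.295^(2/3) × √0.0031 = 0.019.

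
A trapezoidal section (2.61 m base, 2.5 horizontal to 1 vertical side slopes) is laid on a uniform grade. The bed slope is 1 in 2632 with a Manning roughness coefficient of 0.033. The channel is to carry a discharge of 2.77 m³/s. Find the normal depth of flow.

y_n = 1.11 m

Manning's equation rearranged: A R^(2/3) = nQ / (1·√S) = 0.033 × 2.77 / (√0.0003799) = 4.69.
At y = 0.798 m: A R^(2/3) = 2.413 — low.
At y = 1.11 m: A R^(2/3) = 4.695 — close enough.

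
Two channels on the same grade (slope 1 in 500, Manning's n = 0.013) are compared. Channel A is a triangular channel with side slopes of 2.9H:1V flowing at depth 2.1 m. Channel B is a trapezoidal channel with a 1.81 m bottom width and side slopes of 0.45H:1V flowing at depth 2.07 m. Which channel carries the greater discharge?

Channel A: For a triangular section with side slope z = 2.9: A = zy² = 2.9×2.1² = 12.79 m²; P = 2y√(1+z²) = 2×2.1×3.068 = 12.88 m. Hydraulic radius R = A/P = 12.79/12.88 = 0.9926 m. Q_A = (1/0.013)·12.79·0.9926^(2/3)·√0.002 = 43.78 m³/s.
Channel B: With bottom width b = 1.81 m and side slope z = 0.45: A = (b + zy)y = (1.81 + 0.45×2.07)×2.07 = 5.675 m²; P = b + 2y√(1+z²) = 1.81 + 2×2.07×1.097 = 6.35 m. Hydraulic radius R = A/P = 5.675/6.35 = 0.8937 m. Q_B = (1/0.013)·5.675·0.8937^(2/3)·√0.002 = 18.11 m³/s.
Q_A = 43.78 m³/s vs Q_B = 18.11 m³/s, so channel A carries more.

channel A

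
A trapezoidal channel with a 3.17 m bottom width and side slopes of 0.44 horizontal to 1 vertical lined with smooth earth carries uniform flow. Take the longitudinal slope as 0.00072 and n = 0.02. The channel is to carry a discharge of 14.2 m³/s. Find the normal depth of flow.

Manning's equation rearranged: A R^(2/3) = nQ / (1·√S) = 0.02 × 14.2 / (√0.00072) = 10.58.
At y = 2.53 m: A R^(2/3) = 12.55 — high.
At y = 2.01 m: A R^(2/3) = 8.566 — low.
At y = 2.28 m: A R^(2/3) = 10.55 — ≈ 10.58.

y_n = 2.28 m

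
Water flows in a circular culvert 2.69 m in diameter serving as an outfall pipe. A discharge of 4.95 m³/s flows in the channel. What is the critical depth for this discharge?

y_c = 0.976 m

At critical depth, Q² T / (g A³) = 1, i.e. A³/T = Q²/g = 4.95²/9.81 = 2.498.
Try y = 1.15 m: A³/T = 4.685 — high.
Try y = 0.801 m: A³/T = 1.162 — low.
Try y = 0.976 m: A³/T = 2.494 — matches.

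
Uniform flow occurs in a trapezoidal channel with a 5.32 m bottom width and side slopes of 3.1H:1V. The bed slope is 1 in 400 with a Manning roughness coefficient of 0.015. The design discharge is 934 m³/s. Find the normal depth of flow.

y_n = 5.72 m

Manning's equation rearranged: A R^(2/3) = nQ / (1·√S) = 0.015 × 934 / (√0.0025) = 280.2.
Trying y = 6.44 m: A R^(2/3) = 371.4 — high.
Trying y = 5.72 m: A R^(2/3) = 280.1 — ≈ 280.2.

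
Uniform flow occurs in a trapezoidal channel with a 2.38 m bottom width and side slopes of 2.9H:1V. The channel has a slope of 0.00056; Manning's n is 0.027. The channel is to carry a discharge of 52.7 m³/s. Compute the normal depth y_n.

y_n = 3.37 m

Manning's equation rearranged: A R^(2/3) = nQ / (1·√S) = 0.027 × 52.7 / (√0.00056) = 60.13.
Try y = 3.89 m: A R^(2/3) = 85.05 — over.
Try y = 2.59 m: A R^(2/3) = 32.09 — short.
Try y = 3.37 m: A R^(2/3) = 60.07 — close enough.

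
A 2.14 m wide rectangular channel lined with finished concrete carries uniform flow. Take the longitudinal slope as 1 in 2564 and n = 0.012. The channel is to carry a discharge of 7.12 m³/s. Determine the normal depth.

y_n = 2.46 m

Manning's equation rearranged: A R^(2/3) = nQ / (1·√S) = 0.012 × 7.12 / (√0.00039) = 4.326.
Try y = 2.88 m: A R^(2/3) = 5.223 — over.
Try y = 2.46 m: A R^(2/3) = 4.329 — ≈ 4.326.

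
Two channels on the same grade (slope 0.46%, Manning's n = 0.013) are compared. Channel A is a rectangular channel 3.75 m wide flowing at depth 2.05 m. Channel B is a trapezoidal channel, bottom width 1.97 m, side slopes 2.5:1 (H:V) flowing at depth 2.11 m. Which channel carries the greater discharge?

channel B

Channel A: Flow area A = b·y = 3.75 × 2.05 = 7.687 m². Wetted perimeter P = b + 2y = 3.75 + 2×2.05 = 7.85 m. Hydraulic radius R = A/P = 7.687/7.85 = 0.9793 m. Q_A = (1/0.013)·7.687·0.9793^(2/3)·√0.0046 = 39.55 m³/s.
Channel B: With bottom width b = 1.97 m and side slope z = 2.5: A = (b + zy)y = (1.97 + 2.5×2.11)×2.11 = 15.29 m²; P = b + 2y√(1+z²) = 1.97 + 2×2.11×2.693 = 13.33 m. Hydraulic radius R = A/P = 15.29/13.33 = 1.147 m. Q_B = (1/0.013)·15.29·1.147^(2/3)·√0.0046 = 87.37 m³/s.
Q_A = 39.55 m³/s vs Q_B = 87.37 m³/s, so channel B carries more.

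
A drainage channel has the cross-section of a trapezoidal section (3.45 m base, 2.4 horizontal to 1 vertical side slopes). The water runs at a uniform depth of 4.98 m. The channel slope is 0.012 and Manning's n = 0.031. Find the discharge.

With bottom width b = 3.45 m and side slope z = 2.4: A = (b + zy)y = (3.45 + 2.4×4.98)×4.98 = 76.7 m²; P = b + 2y√(1+z²) = 3.45 + 2×4.98×2.6 = 29.35 m.
Hydraulic radius R = A/P = 76.7/29.35 = 2.614 m.
Manning's equation: Q = (1/n) A R^(2/3) S^(1/2) = (1/0.031) × 76.7 × 2.614^(2/3) × 0.012^(1/2) = 514 m³/s.

Q = 514 m³/s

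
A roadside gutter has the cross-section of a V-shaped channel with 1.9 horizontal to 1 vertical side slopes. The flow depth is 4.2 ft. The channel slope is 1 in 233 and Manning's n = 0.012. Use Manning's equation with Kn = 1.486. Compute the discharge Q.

For a triangular section with side slope z = 1.9: A = zy² = 1.9×4.2² = 33.52 ft²; P = 2y√(1+z²) = 2×4.2×2.147 = 18.04 ft.
Hydraulic radius R = A/P = 33.52/18.04 = 1.858 ft.
Manning's equation: Q = (1.486/n) A R^(2/3) S^(1/2) = (1.486/0.012) × 33.52 × 1.858^(2/3) × 0.004292^(1/2) = 411 ft³/s.

Q = 411 ft³/s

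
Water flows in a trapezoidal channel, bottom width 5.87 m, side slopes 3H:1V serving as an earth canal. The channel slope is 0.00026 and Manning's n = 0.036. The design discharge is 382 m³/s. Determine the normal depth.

y_n = 9.09 m

Manning's equation rearranged: A R^(2/3) = nQ / (1·√S) = 0.036 × 382 / (√0.00026) = 852.9.
Trying y = 8.16 m: A R^(2/3) = 655.8 — too small.
Trying y = 10.3 m: A R^(2/3) = 1156 — too large.
Trying y = 9.09 m: A R^(2/3) = 851.8 — matches.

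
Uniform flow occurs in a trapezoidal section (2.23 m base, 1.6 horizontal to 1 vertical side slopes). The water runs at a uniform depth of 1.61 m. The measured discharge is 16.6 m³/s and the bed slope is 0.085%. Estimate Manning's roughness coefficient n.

n = 0.013

With bottom width b = 2.23 m and side slope z = 1.6: A = (b + zy)y = (2.23 + 1.6×1.61)×1.61 = 7.738 m²; P = b + 2y√(1+z²) = 2.23 + 2×1.61×1.887 = 8.305 m.
Hydraulic radius R = A/P = 7.738/8.305 = 0.9316 m.
Rearranging Manning's equation: n = (1/Q) A R^(2/3) S^(1/2) = (1/16.6) × 7.738 × 0.9316^(2/3) × √0.00085 = 0.013.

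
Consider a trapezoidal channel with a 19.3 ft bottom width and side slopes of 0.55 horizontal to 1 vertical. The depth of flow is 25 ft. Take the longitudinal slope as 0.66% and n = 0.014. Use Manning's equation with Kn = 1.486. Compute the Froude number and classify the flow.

With bottom width b = 19.3 ft and side slope z = 0.55: A = (b + zy)y = (19.3 + 0.55×25)×25 = 826.3 ft²; P = b + 2y√(1+z²) = 19.3 + 2×25×1.141 = 76.36 ft.
Hydraulic radius R = A/P = 826.3/76.36 = 10.82 ft.
V = (1.486/n) R^(2/3) √S = (1.486/0.014) × 10.82^(2/3) × √0.0066 = 42.18 ft/s. Hydraulic depth D_h = A/T = 826.3/46.8 = 17.65 ft.
Froude number Fr = V/√(g·D_h) = 42.18/√(32.2×17.65) = 1.77, which is greater than 1, so the flow is supercritical.

supercritical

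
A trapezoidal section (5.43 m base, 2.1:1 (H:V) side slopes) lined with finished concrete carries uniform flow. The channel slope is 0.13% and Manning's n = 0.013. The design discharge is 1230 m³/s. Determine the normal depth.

Manning's equation rearranged: A R^(2/3) = nQ / (1·√S) = 0.013 × 1230 / (√0.0013) = 443.5.
Trying y = 9.46 m: A R^(2/3) = 684.8 — over.
Trying y = 7.06 m: A R^(2/3) = 344.4 — short.
Trying y = 7.87 m: A R^(2/3) = 443.4 — ≈ 443.5.

y_n = 7.87 m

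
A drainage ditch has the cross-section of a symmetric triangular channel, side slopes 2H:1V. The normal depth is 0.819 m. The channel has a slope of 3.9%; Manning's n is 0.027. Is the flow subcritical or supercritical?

For a triangular section with side slope z = 2: A = zy² = 2×0.819² = 1.342 m²; P = 2y√(1+z²) = 2×0.819×2.236 = 3.663 m.
Hydraulic radius R = A/P = 1.342/3.663 = 0.3663 m.
V = (1/n) R^(2/3) √S = (1/0.027) × 0.3663^(2/3) × √0.039 = 3.744 m/s. Hydraulic depth D_h = A/T = 1.342/3.276 = 0.4095 m.
Froude number Fr = V/√(g·D_h) = 3.744/√(9.81×0.4095) = 1.87, which is greater than 1, so the flow is supercritical.

supercritical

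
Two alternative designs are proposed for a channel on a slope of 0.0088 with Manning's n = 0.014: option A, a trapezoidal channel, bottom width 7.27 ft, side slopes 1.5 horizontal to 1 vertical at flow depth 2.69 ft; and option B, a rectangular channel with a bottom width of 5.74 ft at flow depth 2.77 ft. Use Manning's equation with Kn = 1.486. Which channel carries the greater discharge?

channel A

Channel A: With bottom width b = 7.27 ft and side slope z = 1.5: A = (b + zy)y = (7.27 + 1.5×2.69)×2.69 = 30.41 ft²; P = b + 2y√(1+z²) = 7.27 + 2×2.69×1.803 = 16.97 ft. Hydraulic radius R = A/P = 30.41/16.97 = 1.792 ft. Q_A = (1.486/0.014)·30.41·1.792^(2/3)·√0.0088 = 446.8 ft³/s.
Channel B: Flow area A = b·y = 5.74 × 2.77 = 15.9 ft². Wetted perimeter P = b + 2y = 5.74 + 2×2.77 = 11.28 ft. Hydraulic radius R = A/P = 15.9/11.28 = 1.41 ft. Q_B = (1.486/0.014)·15.9·1.41^(2/3)·√0.0088 = 199 ft³/s.
Q_A = 446.8 ft³/s vs Q_B = 199 ft³/s, so channel A carries more.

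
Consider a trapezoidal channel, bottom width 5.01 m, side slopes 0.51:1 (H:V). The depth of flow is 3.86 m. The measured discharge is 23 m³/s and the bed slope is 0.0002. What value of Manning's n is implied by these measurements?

n = 0.026

With bottom width b = 5.01 m and side slope z = 0.51: A = (b + zy)y = (5.01 + 0.51×3.86)×3.86 = 26.94 m²; P = b + 2y√(1+z²) = 5.01 + 2×3.86×1.123 = 13.68 m.
Hydraulic radius R = A/P = 26.94/13.68 = 1.97 m.
Rearranging Manning's equation: n = (1/Q) A R^(2/3) S^(1/2) = (1/23) × 26.94 × 1.97^(2/3) × √0.0002 = 0.026.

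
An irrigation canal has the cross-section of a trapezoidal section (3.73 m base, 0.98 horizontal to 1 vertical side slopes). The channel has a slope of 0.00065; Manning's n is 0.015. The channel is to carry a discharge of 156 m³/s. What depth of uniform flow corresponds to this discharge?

Manning's equation rearranged: A R^(2/3) = nQ / (1·√S) = 0.015 × 156 / (√0.00065) = 91.78.
Try y = 6.7 m: A R^(2/3) = 145.6 — high.
Try y = 5.4 m: A R^(2/3) = 91.75 — ≈ 91.78.

y_n = 5.4 m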